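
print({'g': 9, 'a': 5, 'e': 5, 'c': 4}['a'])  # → 5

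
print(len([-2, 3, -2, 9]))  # 4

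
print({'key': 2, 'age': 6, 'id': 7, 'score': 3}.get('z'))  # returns None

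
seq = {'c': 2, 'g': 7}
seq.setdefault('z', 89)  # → 89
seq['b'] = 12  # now {'c': 2, 'g': 7, 'z': 89, 'b': 12}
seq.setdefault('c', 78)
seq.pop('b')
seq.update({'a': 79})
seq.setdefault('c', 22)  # 2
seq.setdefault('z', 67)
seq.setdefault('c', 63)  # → 2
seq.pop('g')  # 7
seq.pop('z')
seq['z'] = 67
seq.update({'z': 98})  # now {'c': 2, 'a': 79, 'z': 98}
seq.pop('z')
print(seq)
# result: {'c': 2, 'a': 79}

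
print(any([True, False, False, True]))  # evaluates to True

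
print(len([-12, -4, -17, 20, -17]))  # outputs 5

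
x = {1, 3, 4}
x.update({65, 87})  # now {1, 3, 4, 65, 87}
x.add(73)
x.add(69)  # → {1, 3, 4, 65, 69, 73, 87}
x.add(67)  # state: {1, 3, 4, 65, 67, 69, 73, 87}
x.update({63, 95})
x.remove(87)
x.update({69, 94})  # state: {1, 3, 4, 63, 65, 67, 69, 73, 94, 95}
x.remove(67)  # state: {1, 3, 4, 63, 65, 69, 73, 94, 95}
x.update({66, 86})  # {1, 3, 4, 63, 65, 66, 69, 73, 86, 94, 95}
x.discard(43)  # {1, 3, 4, 63, 65, 66, 69, 73, 86, 94, 95}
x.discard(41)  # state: {1, 3, 4, 63, 65, 66, 69, 73, 86, 94, 95}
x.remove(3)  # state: {1, 4, 63, 65, 66, 69, 73, 86, 94, 95}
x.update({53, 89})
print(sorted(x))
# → [1, 4, 53, 63, 65, 66, 69, 73, 86, 89, 94, 95]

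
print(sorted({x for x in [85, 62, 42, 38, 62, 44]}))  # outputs [38, 42, 44, 62, 85]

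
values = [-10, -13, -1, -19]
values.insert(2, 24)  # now [-10, -13, 24, -1, -19]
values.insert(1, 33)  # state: [-10, 33, -13, 24, -1, -19]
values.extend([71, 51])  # [-10, 33, -13, 24, -1, -19, 71, 51]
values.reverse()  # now [51, 71, -19, -1, 24, -13, 33, -10]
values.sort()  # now [-19, -13, -10, -1, 24, 33, 51, 71]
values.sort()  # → [-19, -13, -10, -1, 24, 33, 51, 71]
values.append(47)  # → [-19, -13, -10, -1, 24, 33, 51, 71, 47]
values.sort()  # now [-19, -13, -10, -1, 24, 33, 47, 51, 71]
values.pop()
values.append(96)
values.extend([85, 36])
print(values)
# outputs [-19, -13, -10, -1, 24, 33, 47, 51, 96, 85, 36]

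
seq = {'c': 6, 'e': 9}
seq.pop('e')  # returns 9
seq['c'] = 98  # {'c': 98}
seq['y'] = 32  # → {'c': 98, 'y': 32}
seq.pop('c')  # 98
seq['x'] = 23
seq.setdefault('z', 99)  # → 99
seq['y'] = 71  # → {'y': 71, 'x': 23, 'z': 99}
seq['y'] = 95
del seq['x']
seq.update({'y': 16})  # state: {'y': 16, 'z': 99}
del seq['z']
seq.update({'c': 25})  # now {'y': 16, 'c': 25}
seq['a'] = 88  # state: {'y': 16, 'c': 25, 'a': 88}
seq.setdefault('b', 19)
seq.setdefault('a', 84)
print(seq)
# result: {'y': 16, 'c': 25, 'a': 88, 'b': 19}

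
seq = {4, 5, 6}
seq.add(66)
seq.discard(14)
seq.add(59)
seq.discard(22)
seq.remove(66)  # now {4, 5, 6, 59}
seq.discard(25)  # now {4, 5, 6, 59}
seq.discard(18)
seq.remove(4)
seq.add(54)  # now {5, 6, 54, 59}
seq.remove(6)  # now {5, 54, 59}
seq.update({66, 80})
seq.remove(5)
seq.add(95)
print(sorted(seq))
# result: [54, 59, 66, 80, 95]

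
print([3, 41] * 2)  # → [3, 41, 3, 41]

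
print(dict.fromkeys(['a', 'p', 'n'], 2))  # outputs {'a': 2, 'p': 2, 'n': 2}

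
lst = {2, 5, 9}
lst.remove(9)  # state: {2, 5}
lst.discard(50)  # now {2, 5}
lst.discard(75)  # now {2, 5}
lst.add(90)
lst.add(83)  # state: {2, 5, 83, 90}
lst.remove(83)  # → {2, 5, 90}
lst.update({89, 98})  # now {2, 5, 89, 90, 98}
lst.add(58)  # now {2, 5, 58, 89, 90, 98}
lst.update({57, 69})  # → {2, 5, 57, 58, 69, 89, 90, 98}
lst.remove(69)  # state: {2, 5, 57, 58, 89, 90, 98}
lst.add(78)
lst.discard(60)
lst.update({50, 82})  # {2, 5, 50, 57, 58, 78, 82, 89, 90, 98}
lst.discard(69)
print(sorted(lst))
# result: [2, 5, 50, 57, 58, 78, 82, 89, 90, 98]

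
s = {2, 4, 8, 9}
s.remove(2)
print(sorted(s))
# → [4, 8, 9]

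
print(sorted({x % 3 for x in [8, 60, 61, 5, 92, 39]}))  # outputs [0, 1, 2]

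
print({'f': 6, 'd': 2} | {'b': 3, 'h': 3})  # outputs {'f': 6, 'd': 2, 'b': 3, 'h': 3}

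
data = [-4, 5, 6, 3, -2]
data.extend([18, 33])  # [-4, 5, 6, 3, -2, 18, 33]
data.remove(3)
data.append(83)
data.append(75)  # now [-4, 5, 6, -2, 18, 33, 83, 75]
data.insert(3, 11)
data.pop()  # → 75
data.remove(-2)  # [-4, 5, 6, 11, 18, 33, 83]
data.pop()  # 83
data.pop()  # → 33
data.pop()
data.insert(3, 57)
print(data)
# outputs [-4, 5, 6, 57, 11]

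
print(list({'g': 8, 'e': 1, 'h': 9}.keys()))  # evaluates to ['g', 'e', 'h']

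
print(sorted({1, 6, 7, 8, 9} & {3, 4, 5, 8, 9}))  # [8, 9]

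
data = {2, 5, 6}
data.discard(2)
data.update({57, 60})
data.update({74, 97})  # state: {5, 6, 57, 60, 74, 97}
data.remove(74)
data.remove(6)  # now {5, 57, 60, 97}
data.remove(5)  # {57, 60, 97}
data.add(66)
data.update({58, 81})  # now {57, 58, 60, 66, 81, 97}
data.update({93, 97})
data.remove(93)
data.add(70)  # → {57, 58, 60, 66, 70, 81, 97}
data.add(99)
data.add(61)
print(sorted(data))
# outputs [57, 58, 60, 61, 66, 70, 81, 97, 99]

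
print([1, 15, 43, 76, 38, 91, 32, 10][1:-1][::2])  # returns [15, 76, 91]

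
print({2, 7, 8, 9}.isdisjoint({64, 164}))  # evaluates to True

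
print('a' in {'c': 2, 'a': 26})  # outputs True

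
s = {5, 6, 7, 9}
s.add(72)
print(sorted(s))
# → [5, 6, 7, 9, 72]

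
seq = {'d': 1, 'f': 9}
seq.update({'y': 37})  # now {'d': 1, 'f': 9, 'y': 37}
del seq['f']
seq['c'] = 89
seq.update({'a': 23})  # {'d': 1, 'y': 37, 'c': 89, 'a': 23}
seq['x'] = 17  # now {'d': 1, 'y': 37, 'c': 89, 'a': 23, 'x': 17}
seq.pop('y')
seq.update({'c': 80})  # {'d': 1, 'c': 80, 'a': 23, 'x': 17}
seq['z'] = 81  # {'d': 1, 'c': 80, 'a': 23, 'x': 17, 'z': 81}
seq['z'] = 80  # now {'d': 1, 'c': 80, 'a': 23, 'x': 17, 'z': 80}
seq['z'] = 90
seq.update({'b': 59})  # {'d': 1, 'c': 80, 'a': 23, 'x': 17, 'z': 90, 'b': 59}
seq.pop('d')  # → 1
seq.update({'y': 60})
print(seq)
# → {'c': 80, 'a': 23, 'x': 17, 'z': 90, 'b': 59, 'y': 60}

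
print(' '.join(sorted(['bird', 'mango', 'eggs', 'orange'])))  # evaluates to bird eggs mango orange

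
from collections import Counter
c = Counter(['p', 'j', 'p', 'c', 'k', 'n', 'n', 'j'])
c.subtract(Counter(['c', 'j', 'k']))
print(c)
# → Counter({'p': 2, 'n': 2, 'j': 1, 'c': 0, 'k': 0})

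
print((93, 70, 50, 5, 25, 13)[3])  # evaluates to 5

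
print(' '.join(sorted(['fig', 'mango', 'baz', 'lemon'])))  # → baz fig lemon mango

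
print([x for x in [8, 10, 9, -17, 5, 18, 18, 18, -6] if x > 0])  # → [8, 10, 9, 5, 18, 18, 18]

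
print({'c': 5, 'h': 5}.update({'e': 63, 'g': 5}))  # None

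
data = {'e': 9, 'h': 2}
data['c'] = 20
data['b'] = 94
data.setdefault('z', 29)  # 29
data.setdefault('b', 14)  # 94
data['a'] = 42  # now {'e': 9, 'h': 2, 'c': 20, 'b': 94, 'z': 29, 'a': 42}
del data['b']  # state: {'e': 9, 'h': 2, 'c': 20, 'z': 29, 'a': 42}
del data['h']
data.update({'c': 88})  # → {'e': 9, 'c': 88, 'z': 29, 'a': 42}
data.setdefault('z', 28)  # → 29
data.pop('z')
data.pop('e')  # 9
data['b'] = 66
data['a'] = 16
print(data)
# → {'c': 88, 'a': 16, 'b': 66}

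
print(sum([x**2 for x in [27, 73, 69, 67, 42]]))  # 17072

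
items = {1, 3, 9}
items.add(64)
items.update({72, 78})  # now {1, 3, 9, 64, 72, 78}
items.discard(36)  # {1, 3, 9, 64, 72, 78}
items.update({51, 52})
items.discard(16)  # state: {1, 3, 9, 51, 52, 64, 72, 78}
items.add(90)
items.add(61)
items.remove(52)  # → {1, 3, 9, 51, 61, 64, 72, 78, 90}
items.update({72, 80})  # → {1, 3, 9, 51, 61, 64, 72, 78, 80, 90}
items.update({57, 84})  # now {1, 3, 9, 51, 57, 61, 64, 72, 78, 80, 84, 90}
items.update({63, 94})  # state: {1, 3, 9, 51, 57, 61, 63, 64, 72, 78, 80, 84, 90, 94}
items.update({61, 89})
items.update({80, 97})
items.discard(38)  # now {1, 3, 9, 51, 57, 61, 63, 64, 72, 78, 80, 84, 89, 90, 94, 97}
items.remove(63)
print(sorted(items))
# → [1, 3, 9, 51, 57, 61, 64, 72, 78, 80, 84, 89, 90, 94, 97]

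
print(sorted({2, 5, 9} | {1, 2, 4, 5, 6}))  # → [1, 2, 4, 5, 6, 9]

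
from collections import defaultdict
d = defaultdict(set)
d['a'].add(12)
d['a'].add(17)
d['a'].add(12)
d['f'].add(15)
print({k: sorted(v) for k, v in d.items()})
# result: {'a': [12, 17], 'f': [15]}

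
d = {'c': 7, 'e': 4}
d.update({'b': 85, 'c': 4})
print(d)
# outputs {'c': 4, 'e': 4, 'b': 85}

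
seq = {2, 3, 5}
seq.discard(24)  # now {2, 3, 5}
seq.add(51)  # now {2, 3, 5, 51}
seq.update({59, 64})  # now {2, 3, 5, 51, 59, 64}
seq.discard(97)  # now {2, 3, 5, 51, 59, 64}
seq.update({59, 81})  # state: {2, 3, 5, 51, 59, 64, 81}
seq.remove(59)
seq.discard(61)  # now {2, 3, 5, 51, 64, 81}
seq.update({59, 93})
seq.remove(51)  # {2, 3, 5, 59, 64, 81, 93}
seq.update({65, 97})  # {2, 3, 5, 59, 64, 65, 81, 93, 97}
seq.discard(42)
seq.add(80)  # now {2, 3, 5, 59, 64, 65, 80, 81, 93, 97}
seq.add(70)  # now {2, 3, 5, 59, 64, 65, 70, 80, 81, 93, 97}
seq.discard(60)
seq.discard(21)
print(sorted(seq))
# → [2, 3, 5, 59, 64, 65, 70, 80, 81, 93, 97]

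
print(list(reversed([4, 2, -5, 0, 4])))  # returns [4, 0, -5, 2, 4]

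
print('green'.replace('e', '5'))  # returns gr55n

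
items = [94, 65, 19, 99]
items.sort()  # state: [19, 65, 94, 99]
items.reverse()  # [99, 94, 65, 19]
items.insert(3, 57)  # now [99, 94, 65, 57, 19]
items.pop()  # 19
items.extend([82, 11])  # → [99, 94, 65, 57, 82, 11]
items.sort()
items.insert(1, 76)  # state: [11, 76, 57, 65, 82, 94, 99]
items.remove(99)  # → [11, 76, 57, 65, 82, 94]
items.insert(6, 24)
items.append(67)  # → [11, 76, 57, 65, 82, 94, 24, 67]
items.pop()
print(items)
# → [11, 76, 57, 65, 82, 94, 24]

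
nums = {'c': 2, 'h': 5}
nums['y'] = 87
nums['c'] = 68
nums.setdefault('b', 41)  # 41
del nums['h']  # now {'c': 68, 'y': 87, 'b': 41}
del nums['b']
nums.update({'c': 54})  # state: {'c': 54, 'y': 87}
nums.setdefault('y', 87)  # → 87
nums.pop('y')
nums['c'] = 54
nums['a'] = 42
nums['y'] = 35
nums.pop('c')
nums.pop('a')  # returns 42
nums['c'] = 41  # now {'y': 35, 'c': 41}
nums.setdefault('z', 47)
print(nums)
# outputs {'y': 35, 'c': 41, 'z': 47}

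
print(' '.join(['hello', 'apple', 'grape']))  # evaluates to hello apple grape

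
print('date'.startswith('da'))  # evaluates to True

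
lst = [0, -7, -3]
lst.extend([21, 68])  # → [0, -7, -3, 21, 68]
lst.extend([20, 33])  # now [0, -7, -3, 21, 68, 20, 33]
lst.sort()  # [-7, -3, 0, 20, 21, 33, 68]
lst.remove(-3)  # [-7, 0, 20, 21, 33, 68]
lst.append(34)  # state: [-7, 0, 20, 21, 33, 68, 34]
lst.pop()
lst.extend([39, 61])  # [-7, 0, 20, 21, 33, 68, 39, 61]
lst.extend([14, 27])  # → [-7, 0, 20, 21, 33, 68, 39, 61, 14, 27]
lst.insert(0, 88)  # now [88, -7, 0, 20, 21, 33, 68, 39, 61, 14, 27]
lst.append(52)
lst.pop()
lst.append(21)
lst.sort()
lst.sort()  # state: [-7, 0, 14, 20, 21, 21, 27, 33, 39, 61, 68, 88]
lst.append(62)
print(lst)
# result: [-7, 0, 14, 20, 21, 21, 27, 33, 39, 61, 68, 88, 62]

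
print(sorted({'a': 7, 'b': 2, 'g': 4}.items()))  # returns [('a', 7), ('b', 2), ('g', 4)]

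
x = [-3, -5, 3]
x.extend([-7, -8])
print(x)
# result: [-3, -5, 3, -7, -8]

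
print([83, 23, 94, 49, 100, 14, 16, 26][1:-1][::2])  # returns [23, 49, 14]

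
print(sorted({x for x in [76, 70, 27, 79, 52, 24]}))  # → [24, 27, 52, 70, 76, 79]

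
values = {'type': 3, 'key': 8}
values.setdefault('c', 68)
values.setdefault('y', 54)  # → 54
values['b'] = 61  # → {'type': 3, 'key': 8, 'c': 68, 'y': 54, 'b': 61}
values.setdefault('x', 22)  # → 22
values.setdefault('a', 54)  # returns 54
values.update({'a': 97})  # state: {'type': 3, 'key': 8, 'c': 68, 'y': 54, 'b': 61, 'x': 22, 'a': 97}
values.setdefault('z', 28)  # 28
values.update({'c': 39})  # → {'type': 3, 'key': 8, 'c': 39, 'y': 54, 'b': 61, 'x': 22, 'a': 97, 'z': 28}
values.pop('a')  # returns 97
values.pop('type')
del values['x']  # {'key': 8, 'c': 39, 'y': 54, 'b': 61, 'z': 28}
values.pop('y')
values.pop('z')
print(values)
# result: {'key': 8, 'c': 39, 'b': 61}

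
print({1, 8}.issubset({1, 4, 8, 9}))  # True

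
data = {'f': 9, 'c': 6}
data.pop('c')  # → 6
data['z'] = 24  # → {'f': 9, 'z': 24}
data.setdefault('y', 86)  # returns 86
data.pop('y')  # 86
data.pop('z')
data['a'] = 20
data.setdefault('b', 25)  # 25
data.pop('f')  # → 9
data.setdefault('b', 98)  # 25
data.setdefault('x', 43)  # 43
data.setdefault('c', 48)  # 48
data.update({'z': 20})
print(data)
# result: {'a': 20, 'b': 25, 'x': 43, 'c': 48, 'z': 20}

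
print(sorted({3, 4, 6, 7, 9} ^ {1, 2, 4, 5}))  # [1, 2, 3, 5, 6, 7, 9]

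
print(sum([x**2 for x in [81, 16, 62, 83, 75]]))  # 23175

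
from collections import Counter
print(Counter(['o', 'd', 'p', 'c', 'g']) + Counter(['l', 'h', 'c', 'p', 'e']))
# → Counter({'p': 2, 'c': 2, 'o': 1, 'd': 1, 'g': 1, 'l': 1, 'h': 1, 'e': 1})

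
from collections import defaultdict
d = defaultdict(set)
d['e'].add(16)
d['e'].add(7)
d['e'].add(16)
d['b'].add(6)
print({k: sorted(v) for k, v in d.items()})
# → {'e': [7, 16], 'b': [6]}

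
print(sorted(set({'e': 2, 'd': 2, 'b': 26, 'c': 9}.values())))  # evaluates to [2, 9, 26]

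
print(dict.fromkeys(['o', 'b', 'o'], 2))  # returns {'o': 2, 'b': 2}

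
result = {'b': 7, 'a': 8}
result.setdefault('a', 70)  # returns 8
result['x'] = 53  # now {'b': 7, 'a': 8, 'x': 53}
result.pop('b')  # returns 7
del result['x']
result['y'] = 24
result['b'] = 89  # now {'a': 8, 'y': 24, 'b': 89}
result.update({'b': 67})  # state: {'a': 8, 'y': 24, 'b': 67}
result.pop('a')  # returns 8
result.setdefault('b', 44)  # 67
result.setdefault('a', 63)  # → 63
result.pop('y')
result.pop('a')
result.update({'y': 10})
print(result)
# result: {'b': 67, 'y': 10}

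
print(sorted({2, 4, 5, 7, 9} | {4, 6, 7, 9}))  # [2, 4, 5, 6, 7, 9]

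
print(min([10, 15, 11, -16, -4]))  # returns -16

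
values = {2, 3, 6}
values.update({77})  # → {2, 3, 6, 77}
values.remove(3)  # {2, 6, 77}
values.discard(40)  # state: {2, 6, 77}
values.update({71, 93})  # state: {2, 6, 71, 77, 93}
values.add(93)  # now {2, 6, 71, 77, 93}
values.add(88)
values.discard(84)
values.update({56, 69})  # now {2, 6, 56, 69, 71, 77, 88, 93}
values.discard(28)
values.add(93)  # {2, 6, 56, 69, 71, 77, 88, 93}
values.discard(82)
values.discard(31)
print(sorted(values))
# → [2, 6, 56, 69, 71, 77, 88, 93]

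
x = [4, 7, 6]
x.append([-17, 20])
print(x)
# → [4, 7, 6, [-17, 20]]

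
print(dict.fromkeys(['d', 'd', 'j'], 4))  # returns {'d': 4, 'j': 4}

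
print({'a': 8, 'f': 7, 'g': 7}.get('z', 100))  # 100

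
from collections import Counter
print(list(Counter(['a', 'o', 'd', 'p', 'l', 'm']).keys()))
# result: ['a', 'o', 'd', 'p', 'l', 'm']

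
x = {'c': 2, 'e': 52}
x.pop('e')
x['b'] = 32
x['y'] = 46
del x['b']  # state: {'c': 2, 'y': 46}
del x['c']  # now {'y': 46}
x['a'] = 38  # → {'y': 46, 'a': 38}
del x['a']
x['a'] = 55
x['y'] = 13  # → {'y': 13, 'a': 55}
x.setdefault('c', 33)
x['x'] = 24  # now {'y': 13, 'a': 55, 'c': 33, 'x': 24}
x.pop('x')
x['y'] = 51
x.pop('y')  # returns 51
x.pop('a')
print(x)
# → {'c': 33}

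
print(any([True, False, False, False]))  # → True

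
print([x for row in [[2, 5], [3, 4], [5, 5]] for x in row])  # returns [2, 5, 3, 4, 5, 5]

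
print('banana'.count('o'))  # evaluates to 0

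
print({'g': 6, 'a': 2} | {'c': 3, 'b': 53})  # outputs {'g': 6, 'a': 2, 'c': 3, 'b': 53}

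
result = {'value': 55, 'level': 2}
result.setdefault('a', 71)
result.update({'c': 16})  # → {'value': 55, 'level': 2, 'a': 71, 'c': 16}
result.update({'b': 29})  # {'value': 55, 'level': 2, 'a': 71, 'c': 16, 'b': 29}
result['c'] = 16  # {'value': 55, 'level': 2, 'a': 71, 'c': 16, 'b': 29}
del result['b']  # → {'value': 55, 'level': 2, 'a': 71, 'c': 16}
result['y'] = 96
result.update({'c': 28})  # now {'value': 55, 'level': 2, 'a': 71, 'c': 28, 'y': 96}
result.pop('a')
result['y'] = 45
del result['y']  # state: {'value': 55, 'level': 2, 'c': 28}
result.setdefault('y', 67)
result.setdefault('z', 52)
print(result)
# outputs {'value': 55, 'level': 2, 'c': 28, 'y': 67, 'z': 52}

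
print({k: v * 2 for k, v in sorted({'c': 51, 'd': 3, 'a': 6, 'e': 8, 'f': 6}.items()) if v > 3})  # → {'a': 12, 'c': 102, 'e': 16, 'f': 12}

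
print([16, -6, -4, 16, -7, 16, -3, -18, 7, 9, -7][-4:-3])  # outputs [-18]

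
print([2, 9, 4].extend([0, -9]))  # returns None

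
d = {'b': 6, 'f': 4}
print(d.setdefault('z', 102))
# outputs 102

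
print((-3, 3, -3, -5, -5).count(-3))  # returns 2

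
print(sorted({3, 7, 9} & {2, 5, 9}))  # [9]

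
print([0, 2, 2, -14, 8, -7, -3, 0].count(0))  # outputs 2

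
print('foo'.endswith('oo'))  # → True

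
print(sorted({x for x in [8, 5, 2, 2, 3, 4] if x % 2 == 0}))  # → [2, 4, 8]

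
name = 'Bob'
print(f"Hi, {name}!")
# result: Hi, Bob!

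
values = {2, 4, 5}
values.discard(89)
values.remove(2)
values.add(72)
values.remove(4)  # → {5, 72}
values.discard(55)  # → {5, 72}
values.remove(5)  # {72}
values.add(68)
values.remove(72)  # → {68}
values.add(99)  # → {68, 99}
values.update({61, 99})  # {61, 68, 99}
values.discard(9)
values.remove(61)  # {68, 99}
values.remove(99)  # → {68}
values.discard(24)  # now {68}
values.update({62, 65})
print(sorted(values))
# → [62, 65, 68]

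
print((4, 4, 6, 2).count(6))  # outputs 1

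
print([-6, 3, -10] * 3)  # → [-6, 3, -10, -6, 3, -10, -6, 3, -10]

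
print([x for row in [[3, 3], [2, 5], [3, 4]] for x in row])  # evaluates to [3, 3, 2, 5, 3, 4]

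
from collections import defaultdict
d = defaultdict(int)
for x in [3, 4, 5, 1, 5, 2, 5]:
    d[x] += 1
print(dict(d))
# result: {3: 1, 4: 1, 5: 3, 1: 1, 2: 1}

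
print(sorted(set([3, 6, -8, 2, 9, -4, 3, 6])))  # [-8, -4, 2, 3, 6, 9]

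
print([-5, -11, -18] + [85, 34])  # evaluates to [-5, -11, -18, 85, 34]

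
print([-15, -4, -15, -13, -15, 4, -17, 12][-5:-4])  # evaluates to [-13]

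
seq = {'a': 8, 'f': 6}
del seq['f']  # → {'a': 8}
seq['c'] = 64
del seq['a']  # {'c': 64}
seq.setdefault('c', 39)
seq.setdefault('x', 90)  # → 90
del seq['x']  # {'c': 64}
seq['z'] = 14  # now {'c': 64, 'z': 14}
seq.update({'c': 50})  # {'c': 50, 'z': 14}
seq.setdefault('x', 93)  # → 93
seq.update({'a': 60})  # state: {'c': 50, 'z': 14, 'x': 93, 'a': 60}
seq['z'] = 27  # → {'c': 50, 'z': 27, 'x': 93, 'a': 60}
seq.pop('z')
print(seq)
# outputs {'c': 50, 'x': 93, 'a': 60}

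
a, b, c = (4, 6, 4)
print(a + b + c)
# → 14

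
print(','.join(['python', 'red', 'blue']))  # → python,red,blue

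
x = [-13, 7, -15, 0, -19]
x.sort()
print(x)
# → [-19, -15, -13, 0, 7]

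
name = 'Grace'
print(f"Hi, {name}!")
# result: Hi, Grace!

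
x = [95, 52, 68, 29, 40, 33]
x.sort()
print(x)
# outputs [29, 33, 40, 52, 68, 95]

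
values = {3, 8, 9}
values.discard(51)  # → {3, 8, 9}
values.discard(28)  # {3, 8, 9}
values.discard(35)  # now {3, 8, 9}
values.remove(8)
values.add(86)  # {3, 9, 86}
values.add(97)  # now {3, 9, 86, 97}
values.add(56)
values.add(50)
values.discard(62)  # {3, 9, 50, 56, 86, 97}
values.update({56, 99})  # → {3, 9, 50, 56, 86, 97, 99}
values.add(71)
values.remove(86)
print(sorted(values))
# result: [3, 9, 50, 56, 71, 97, 99]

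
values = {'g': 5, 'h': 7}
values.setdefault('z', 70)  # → 70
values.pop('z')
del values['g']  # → {'h': 7}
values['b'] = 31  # {'h': 7, 'b': 31}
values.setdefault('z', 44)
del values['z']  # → {'h': 7, 'b': 31}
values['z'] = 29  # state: {'h': 7, 'b': 31, 'z': 29}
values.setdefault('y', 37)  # 37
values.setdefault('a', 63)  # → 63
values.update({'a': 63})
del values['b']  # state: {'h': 7, 'z': 29, 'y': 37, 'a': 63}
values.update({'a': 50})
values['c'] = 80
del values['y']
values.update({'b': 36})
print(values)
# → {'h': 7, 'z': 29, 'a': 50, 'c': 80, 'b': 36}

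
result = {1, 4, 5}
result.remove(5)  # {1, 4}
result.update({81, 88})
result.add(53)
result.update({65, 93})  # {1, 4, 53, 65, 81, 88, 93}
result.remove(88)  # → {1, 4, 53, 65, 81, 93}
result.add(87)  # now {1, 4, 53, 65, 81, 87, 93}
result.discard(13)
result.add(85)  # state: {1, 4, 53, 65, 81, 85, 87, 93}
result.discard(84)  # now {1, 4, 53, 65, 81, 85, 87, 93}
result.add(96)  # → {1, 4, 53, 65, 81, 85, 87, 93, 96}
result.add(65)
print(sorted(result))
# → [1, 4, 53, 65, 81, 85, 87, 93, 96]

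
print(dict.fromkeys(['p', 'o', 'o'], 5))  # {'p': 5, 'o': 5}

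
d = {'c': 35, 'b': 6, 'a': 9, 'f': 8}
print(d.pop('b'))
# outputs 6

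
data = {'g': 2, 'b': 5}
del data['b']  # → {'g': 2}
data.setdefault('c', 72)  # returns 72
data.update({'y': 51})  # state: {'g': 2, 'c': 72, 'y': 51}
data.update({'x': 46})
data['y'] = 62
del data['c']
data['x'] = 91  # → {'g': 2, 'y': 62, 'x': 91}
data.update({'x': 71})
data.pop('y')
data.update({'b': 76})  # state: {'g': 2, 'x': 71, 'b': 76}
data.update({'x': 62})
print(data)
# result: {'g': 2, 'x': 62, 'b': 76}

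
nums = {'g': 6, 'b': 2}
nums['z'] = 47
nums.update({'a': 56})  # {'g': 6, 'b': 2, 'z': 47, 'a': 56}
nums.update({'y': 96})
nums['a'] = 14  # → {'g': 6, 'b': 2, 'z': 47, 'a': 14, 'y': 96}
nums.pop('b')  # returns 2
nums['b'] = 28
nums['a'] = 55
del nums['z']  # {'g': 6, 'a': 55, 'y': 96, 'b': 28}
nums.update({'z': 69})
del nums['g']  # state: {'a': 55, 'y': 96, 'b': 28, 'z': 69}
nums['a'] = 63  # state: {'a': 63, 'y': 96, 'b': 28, 'z': 69}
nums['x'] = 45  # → {'a': 63, 'y': 96, 'b': 28, 'z': 69, 'x': 45}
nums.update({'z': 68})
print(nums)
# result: {'a': 63, 'y': 96, 'b': 28, 'z': 68, 'x': 45}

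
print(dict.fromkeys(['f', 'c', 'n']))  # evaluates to {'f': None, 'c': None, 'n': None}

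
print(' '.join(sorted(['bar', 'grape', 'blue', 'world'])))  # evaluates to bar blue grape world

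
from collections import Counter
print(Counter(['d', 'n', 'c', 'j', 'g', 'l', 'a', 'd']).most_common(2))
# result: [('d', 2), ('n', 1)]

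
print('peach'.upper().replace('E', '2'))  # P2ACH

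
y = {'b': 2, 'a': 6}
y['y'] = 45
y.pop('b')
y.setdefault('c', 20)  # 20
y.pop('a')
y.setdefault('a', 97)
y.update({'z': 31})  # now {'y': 45, 'c': 20, 'a': 97, 'z': 31}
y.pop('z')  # 31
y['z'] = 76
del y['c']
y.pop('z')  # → 76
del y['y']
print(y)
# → {'a': 97}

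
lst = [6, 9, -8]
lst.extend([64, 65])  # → [6, 9, -8, 64, 65]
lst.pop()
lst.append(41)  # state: [6, 9, -8, 64, 41]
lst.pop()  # 41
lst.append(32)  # [6, 9, -8, 64, 32]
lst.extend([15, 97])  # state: [6, 9, -8, 64, 32, 15, 97]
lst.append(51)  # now [6, 9, -8, 64, 32, 15, 97, 51]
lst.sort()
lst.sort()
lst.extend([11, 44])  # [-8, 6, 9, 15, 32, 51, 64, 97, 11, 44]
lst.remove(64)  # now [-8, 6, 9, 15, 32, 51, 97, 11, 44]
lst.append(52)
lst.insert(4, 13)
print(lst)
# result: [-8, 6, 9, 15, 13, 32, 51, 97, 11, 44, 52]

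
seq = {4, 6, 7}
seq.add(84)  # {4, 6, 7, 84}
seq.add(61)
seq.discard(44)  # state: {4, 6, 7, 61, 84}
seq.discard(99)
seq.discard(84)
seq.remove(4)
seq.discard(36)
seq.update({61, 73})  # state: {6, 7, 61, 73}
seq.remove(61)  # {6, 7, 73}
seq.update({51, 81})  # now {6, 7, 51, 73, 81}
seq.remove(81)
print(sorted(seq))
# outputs [6, 7, 51, 73]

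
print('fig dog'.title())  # Fig Dog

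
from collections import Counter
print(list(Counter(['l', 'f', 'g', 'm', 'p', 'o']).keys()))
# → ['l', 'f', 'g', 'm', 'p', 'o']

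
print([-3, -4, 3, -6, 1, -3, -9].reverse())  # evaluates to None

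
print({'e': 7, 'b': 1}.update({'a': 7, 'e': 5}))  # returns None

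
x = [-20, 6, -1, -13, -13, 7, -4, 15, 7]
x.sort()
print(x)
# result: [-20, -13, -13, -4, -1, 6, 7, 7, 15]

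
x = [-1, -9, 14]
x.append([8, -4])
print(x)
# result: [-1, -9, 14, [8, -4]]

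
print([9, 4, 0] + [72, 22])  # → [9, 4, 0, 72, 22]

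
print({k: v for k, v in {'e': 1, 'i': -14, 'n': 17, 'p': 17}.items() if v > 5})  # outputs {'n': 17, 'p': 17}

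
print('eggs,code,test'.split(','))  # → ['eggs', 'code', 'test']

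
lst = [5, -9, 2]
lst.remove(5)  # [-9, 2]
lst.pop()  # 2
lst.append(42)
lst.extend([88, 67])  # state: [-9, 42, 88, 67]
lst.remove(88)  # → [-9, 42, 67]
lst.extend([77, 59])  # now [-9, 42, 67, 77, 59]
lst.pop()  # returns 59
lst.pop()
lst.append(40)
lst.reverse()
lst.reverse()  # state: [-9, 42, 67, 40]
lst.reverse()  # [40, 67, 42, -9]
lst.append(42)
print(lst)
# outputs [40, 67, 42, -9, 42]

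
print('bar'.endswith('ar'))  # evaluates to True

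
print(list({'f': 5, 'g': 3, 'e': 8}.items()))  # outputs [('f', 5), ('g', 3), ('e', 8)]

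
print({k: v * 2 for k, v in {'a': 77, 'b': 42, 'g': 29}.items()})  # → {'a': 154, 'b': 84, 'g': 58}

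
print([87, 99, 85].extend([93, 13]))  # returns None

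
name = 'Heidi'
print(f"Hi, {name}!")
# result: Hi, Heidi!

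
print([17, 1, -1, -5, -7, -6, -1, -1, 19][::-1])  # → [19, -1, -1, -6, -7, -5, -1, 1, 17]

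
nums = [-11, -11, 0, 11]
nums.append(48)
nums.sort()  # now [-11, -11, 0, 11, 48]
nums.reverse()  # [48, 11, 0, -11, -11]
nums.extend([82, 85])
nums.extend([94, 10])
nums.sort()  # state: [-11, -11, 0, 10, 11, 48, 82, 85, 94]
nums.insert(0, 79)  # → [79, -11, -11, 0, 10, 11, 48, 82, 85, 94]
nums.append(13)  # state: [79, -11, -11, 0, 10, 11, 48, 82, 85, 94, 13]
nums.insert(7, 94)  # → [79, -11, -11, 0, 10, 11, 48, 94, 82, 85, 94, 13]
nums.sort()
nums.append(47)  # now [-11, -11, 0, 10, 11, 13, 48, 79, 82, 85, 94, 94, 47]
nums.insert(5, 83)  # [-11, -11, 0, 10, 11, 83, 13, 48, 79, 82, 85, 94, 94, 47]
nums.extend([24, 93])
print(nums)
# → [-11, -11, 0, 10, 11, 83, 13, 48, 79, 82, 85, 94, 94, 47, 24, 93]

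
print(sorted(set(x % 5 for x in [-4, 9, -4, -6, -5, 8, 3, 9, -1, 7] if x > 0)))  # [2, 3, 4]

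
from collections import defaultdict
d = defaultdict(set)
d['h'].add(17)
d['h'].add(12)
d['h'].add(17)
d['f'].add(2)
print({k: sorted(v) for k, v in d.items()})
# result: {'h': [12, 17], 'f': [2]}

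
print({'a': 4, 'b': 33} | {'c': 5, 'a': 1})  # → {'a': 1, 'b': 33, 'c': 5}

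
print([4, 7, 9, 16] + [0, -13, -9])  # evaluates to [4, 7, 9, 16, 0, -13, -9]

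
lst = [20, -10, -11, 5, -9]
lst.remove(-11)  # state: [20, -10, 5, -9]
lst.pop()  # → -9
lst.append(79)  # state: [20, -10, 5, 79]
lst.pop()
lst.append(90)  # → [20, -10, 5, 90]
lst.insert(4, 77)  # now [20, -10, 5, 90, 77]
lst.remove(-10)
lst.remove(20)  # [5, 90, 77]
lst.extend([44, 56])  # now [5, 90, 77, 44, 56]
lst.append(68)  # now [5, 90, 77, 44, 56, 68]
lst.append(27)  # [5, 90, 77, 44, 56, 68, 27]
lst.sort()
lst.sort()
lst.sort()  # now [5, 27, 44, 56, 68, 77, 90]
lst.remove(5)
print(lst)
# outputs [27, 44, 56, 68, 77, 90]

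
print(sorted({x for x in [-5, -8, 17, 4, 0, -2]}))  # [-8, -5, -2, 0, 4, 17]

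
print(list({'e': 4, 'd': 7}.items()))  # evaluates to [('e', 4), ('d', 7)]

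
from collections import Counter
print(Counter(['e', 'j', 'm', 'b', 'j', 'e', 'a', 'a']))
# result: Counter({'e': 2, 'j': 2, 'a': 2, 'm': 1, 'b': 1})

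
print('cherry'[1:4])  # her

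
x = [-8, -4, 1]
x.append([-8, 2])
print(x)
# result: [-8, -4, 1, [-8, 2]]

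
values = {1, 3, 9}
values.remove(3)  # {1, 9}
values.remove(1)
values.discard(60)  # {9}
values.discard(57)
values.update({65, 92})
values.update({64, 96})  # {9, 64, 65, 92, 96}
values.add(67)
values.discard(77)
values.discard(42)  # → {9, 64, 65, 67, 92, 96}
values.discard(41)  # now {9, 64, 65, 67, 92, 96}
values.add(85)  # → {9, 64, 65, 67, 85, 92, 96}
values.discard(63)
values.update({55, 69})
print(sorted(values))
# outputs [9, 55, 64, 65, 67, 69, 85, 92, 96]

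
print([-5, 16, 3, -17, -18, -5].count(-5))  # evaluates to 2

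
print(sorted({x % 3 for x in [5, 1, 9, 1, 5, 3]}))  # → [0, 1, 2]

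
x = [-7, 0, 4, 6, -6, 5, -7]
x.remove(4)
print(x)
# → [-7, 0, 6, -6, 5, -7]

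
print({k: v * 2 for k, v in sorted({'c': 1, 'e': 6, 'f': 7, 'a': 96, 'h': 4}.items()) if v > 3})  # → {'a': 192, 'e': 12, 'f': 14, 'h': 8}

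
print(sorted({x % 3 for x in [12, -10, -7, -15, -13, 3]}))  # [0, 2]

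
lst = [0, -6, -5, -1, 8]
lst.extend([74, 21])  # [0, -6, -5, -1, 8, 74, 21]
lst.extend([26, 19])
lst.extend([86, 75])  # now [0, -6, -5, -1, 8, 74, 21, 26, 19, 86, 75]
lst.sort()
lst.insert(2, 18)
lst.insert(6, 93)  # [-6, -5, 18, -1, 0, 8, 93, 19, 21, 26, 74, 75, 86]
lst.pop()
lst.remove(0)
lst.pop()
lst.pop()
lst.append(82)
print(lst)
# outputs [-6, -5, 18, -1, 8, 93, 19, 21, 26, 82]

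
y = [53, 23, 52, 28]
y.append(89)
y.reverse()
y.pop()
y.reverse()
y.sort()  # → [23, 28, 52, 89]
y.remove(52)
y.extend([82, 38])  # [23, 28, 89, 82, 38]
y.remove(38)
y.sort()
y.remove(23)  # [28, 82, 89]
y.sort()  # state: [28, 82, 89]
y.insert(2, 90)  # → [28, 82, 90, 89]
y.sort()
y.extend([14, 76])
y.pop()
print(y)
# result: [28, 82, 89, 90, 14]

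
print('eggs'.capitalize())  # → Eggs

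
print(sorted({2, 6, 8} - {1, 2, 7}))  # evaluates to [6, 8]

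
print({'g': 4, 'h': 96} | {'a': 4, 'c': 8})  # {'g': 4, 'h': 96, 'a': 4, 'c': 8}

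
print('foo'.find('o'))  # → 1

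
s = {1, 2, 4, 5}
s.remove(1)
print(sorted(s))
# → [2, 4, 5]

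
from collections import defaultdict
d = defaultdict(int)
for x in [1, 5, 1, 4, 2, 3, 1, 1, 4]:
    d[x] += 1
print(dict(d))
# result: {1: 4, 5: 1, 4: 2, 2: 1, 3: 1}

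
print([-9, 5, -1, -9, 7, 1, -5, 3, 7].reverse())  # None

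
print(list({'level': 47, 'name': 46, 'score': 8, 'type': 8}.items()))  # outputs [('level', 47), ('name', 46), ('score', 8), ('type', 8)]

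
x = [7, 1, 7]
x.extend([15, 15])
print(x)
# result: [7, 1, 7, 15, 15]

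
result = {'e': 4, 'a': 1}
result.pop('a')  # 1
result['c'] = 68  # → {'e': 4, 'c': 68}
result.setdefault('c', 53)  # 68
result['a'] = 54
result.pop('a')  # 54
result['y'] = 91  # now {'e': 4, 'c': 68, 'y': 91}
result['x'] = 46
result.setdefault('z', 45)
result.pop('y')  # 91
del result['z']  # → {'e': 4, 'c': 68, 'x': 46}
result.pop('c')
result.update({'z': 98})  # {'e': 4, 'x': 46, 'z': 98}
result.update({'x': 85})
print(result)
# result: {'e': 4, 'x': 85, 'z': 98}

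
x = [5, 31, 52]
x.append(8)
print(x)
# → [5, 31, 52, 8]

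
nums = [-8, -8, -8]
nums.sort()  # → [-8, -8, -8]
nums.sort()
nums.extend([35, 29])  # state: [-8, -8, -8, 35, 29]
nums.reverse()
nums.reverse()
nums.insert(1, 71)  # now [-8, 71, -8, -8, 35, 29]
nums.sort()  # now [-8, -8, -8, 29, 35, 71]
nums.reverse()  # [71, 35, 29, -8, -8, -8]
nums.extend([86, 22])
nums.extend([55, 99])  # [71, 35, 29, -8, -8, -8, 86, 22, 55, 99]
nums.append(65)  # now [71, 35, 29, -8, -8, -8, 86, 22, 55, 99, 65]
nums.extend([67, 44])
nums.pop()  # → 44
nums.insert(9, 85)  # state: [71, 35, 29, -8, -8, -8, 86, 22, 55, 85, 99, 65, 67]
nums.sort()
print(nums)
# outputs [-8, -8, -8, 22, 29, 35, 55, 65, 67, 71, 85, 86, 99]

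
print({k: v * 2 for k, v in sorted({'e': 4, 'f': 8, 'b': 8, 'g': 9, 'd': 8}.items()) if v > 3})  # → {'b': 16, 'd': 16, 'e': 8, 'f': 16, 'g': 18}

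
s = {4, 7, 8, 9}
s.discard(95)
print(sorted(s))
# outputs [4, 7, 8, 9]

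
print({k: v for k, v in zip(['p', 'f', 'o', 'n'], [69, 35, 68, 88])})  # {'p': 69, 'f': 35, 'o': 68, 'n': 88}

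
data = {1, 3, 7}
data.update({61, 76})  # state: {1, 3, 7, 61, 76}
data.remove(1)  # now {3, 7, 61, 76}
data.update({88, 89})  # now {3, 7, 61, 76, 88, 89}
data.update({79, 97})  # {3, 7, 61, 76, 79, 88, 89, 97}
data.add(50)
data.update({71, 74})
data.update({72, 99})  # {3, 7, 50, 61, 71, 72, 74, 76, 79, 88, 89, 97, 99}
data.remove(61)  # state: {3, 7, 50, 71, 72, 74, 76, 79, 88, 89, 97, 99}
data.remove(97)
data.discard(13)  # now {3, 7, 50, 71, 72, 74, 76, 79, 88, 89, 99}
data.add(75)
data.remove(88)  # {3, 7, 50, 71, 72, 74, 75, 76, 79, 89, 99}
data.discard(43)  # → {3, 7, 50, 71, 72, 74, 75, 76, 79, 89, 99}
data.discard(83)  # {3, 7, 50, 71, 72, 74, 75, 76, 79, 89, 99}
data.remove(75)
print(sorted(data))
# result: [3, 7, 50, 71, 72, 74, 76, 79, 89, 99]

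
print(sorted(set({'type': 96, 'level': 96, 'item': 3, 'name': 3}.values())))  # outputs [3, 96]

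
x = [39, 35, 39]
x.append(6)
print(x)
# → [39, 35, 39, 6]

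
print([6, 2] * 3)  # [6, 2, 6, 2, 6, 2]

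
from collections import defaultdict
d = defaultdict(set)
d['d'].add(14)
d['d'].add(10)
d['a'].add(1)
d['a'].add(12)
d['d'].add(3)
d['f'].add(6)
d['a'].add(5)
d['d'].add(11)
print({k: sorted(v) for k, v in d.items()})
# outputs {'d': [3, 10, 11, 14], 'a': [1, 5, 12], 'f': [6]}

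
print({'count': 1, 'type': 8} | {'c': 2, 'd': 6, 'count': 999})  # {'count': 999, 'type': 8, 'c': 2, 'd': 6}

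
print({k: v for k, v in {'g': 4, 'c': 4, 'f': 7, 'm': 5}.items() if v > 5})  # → {'f': 7}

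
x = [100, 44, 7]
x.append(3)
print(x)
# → [100, 44, 7, 3]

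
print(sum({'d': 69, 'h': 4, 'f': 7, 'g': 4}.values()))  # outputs 84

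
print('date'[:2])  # da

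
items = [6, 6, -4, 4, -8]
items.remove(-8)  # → [6, 6, -4, 4]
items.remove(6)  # [6, -4, 4]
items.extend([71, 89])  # [6, -4, 4, 71, 89]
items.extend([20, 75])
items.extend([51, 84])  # [6, -4, 4, 71, 89, 20, 75, 51, 84]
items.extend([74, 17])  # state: [6, -4, 4, 71, 89, 20, 75, 51, 84, 74, 17]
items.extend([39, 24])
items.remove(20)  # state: [6, -4, 4, 71, 89, 75, 51, 84, 74, 17, 39, 24]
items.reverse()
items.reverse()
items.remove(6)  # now [-4, 4, 71, 89, 75, 51, 84, 74, 17, 39, 24]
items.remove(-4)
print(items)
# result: [4, 71, 89, 75, 51, 84, 74, 17, 39, 24]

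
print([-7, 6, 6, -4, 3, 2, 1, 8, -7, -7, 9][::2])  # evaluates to [-7, 6, 3, 1, -7, 9]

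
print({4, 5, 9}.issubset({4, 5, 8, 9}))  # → True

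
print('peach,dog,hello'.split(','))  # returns ['peach', 'dog', 'hello']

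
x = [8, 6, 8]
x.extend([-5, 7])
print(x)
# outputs [8, 6, 8, -5, 7]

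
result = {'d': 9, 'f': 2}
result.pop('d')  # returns 9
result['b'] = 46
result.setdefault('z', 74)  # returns 74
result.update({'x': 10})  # {'f': 2, 'b': 46, 'z': 74, 'x': 10}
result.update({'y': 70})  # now {'f': 2, 'b': 46, 'z': 74, 'x': 10, 'y': 70}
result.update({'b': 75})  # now {'f': 2, 'b': 75, 'z': 74, 'x': 10, 'y': 70}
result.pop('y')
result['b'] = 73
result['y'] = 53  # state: {'f': 2, 'b': 73, 'z': 74, 'x': 10, 'y': 53}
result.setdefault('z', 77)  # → 74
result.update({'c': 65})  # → {'f': 2, 'b': 73, 'z': 74, 'x': 10, 'y': 53, 'c': 65}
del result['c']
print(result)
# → {'f': 2, 'b': 73, 'z': 74, 'x': 10, 'y': 53}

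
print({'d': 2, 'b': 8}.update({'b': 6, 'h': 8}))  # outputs None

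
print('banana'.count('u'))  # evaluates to 0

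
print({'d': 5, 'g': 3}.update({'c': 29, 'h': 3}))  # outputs None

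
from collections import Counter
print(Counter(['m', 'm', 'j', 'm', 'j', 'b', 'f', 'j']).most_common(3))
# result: [('m', 3), ('j', 3), ('b', 1)]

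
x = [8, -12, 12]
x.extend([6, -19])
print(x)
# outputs [8, -12, 12, 6, -19]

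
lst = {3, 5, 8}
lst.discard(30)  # {3, 5, 8}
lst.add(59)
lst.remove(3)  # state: {5, 8, 59}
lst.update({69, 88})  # {5, 8, 59, 69, 88}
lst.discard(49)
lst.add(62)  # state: {5, 8, 59, 62, 69, 88}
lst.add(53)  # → {5, 8, 53, 59, 62, 69, 88}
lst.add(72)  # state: {5, 8, 53, 59, 62, 69, 72, 88}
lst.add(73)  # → {5, 8, 53, 59, 62, 69, 72, 73, 88}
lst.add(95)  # {5, 8, 53, 59, 62, 69, 72, 73, 88, 95}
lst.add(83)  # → {5, 8, 53, 59, 62, 69, 72, 73, 83, 88, 95}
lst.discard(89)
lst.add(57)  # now {5, 8, 53, 57, 59, 62, 69, 72, 73, 83, 88, 95}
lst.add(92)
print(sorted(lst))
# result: [5, 8, 53, 57, 59, 62, 69, 72, 73, 83, 88, 92, 95]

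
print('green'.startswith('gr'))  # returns True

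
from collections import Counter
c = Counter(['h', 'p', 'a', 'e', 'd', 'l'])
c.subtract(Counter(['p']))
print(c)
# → Counter({'h': 1, 'a': 1, 'e': 1, 'd': 1, 'l': 1, 'p': 0})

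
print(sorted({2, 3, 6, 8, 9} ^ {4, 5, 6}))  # [2, 3, 4, 5, 8, 9]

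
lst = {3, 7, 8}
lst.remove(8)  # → {3, 7}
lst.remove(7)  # {3}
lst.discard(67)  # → {3}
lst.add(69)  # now {3, 69}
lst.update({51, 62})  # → {3, 51, 62, 69}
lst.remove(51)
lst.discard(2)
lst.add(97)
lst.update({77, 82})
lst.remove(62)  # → {3, 69, 77, 82, 97}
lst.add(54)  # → {3, 54, 69, 77, 82, 97}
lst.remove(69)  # {3, 54, 77, 82, 97}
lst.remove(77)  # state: {3, 54, 82, 97}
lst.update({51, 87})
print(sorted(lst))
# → [3, 51, 54, 82, 87, 97]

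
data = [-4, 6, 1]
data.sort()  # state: [-4, 1, 6]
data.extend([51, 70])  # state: [-4, 1, 6, 51, 70]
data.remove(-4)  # [1, 6, 51, 70]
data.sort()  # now [1, 6, 51, 70]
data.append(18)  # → [1, 6, 51, 70, 18]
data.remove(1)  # [6, 51, 70, 18]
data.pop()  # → 18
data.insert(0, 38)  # [38, 6, 51, 70]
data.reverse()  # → [70, 51, 6, 38]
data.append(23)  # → [70, 51, 6, 38, 23]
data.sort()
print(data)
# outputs [6, 23, 38, 51, 70]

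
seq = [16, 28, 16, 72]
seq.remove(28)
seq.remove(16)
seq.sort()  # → [16, 72]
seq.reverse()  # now [72, 16]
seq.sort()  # [16, 72]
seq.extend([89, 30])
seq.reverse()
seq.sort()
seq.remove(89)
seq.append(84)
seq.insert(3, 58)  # [16, 30, 72, 58, 84]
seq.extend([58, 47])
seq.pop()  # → 47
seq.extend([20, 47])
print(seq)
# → [16, 30, 72, 58, 84, 58, 20, 47]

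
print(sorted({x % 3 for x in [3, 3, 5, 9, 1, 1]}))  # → [0, 1, 2]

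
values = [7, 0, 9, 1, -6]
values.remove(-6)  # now [7, 0, 9, 1]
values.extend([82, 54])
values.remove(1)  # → [7, 0, 9, 82, 54]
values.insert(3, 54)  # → [7, 0, 9, 54, 82, 54]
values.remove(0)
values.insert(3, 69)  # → [7, 9, 54, 69, 82, 54]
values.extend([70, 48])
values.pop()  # 48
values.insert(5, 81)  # [7, 9, 54, 69, 82, 81, 54, 70]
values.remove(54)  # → [7, 9, 69, 82, 81, 54, 70]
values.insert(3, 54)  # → [7, 9, 69, 54, 82, 81, 54, 70]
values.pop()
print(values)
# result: [7, 9, 69, 54, 82, 81, 54]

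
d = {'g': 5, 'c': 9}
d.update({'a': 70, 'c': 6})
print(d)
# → {'g': 5, 'c': 6, 'a': 70}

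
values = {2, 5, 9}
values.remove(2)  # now {5, 9}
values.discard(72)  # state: {5, 9}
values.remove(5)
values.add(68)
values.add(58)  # {9, 58, 68}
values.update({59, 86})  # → {9, 58, 59, 68, 86}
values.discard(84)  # {9, 58, 59, 68, 86}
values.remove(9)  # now {58, 59, 68, 86}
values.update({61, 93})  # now {58, 59, 61, 68, 86, 93}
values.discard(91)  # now {58, 59, 61, 68, 86, 93}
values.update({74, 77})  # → {58, 59, 61, 68, 74, 77, 86, 93}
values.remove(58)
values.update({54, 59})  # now {54, 59, 61, 68, 74, 77, 86, 93}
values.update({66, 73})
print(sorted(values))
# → [54, 59, 61, 66, 68, 73, 74, 77, 86, 93]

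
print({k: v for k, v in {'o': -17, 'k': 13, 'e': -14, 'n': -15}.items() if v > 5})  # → {'k': 13}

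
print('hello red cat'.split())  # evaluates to ['hello', 'red', 'cat']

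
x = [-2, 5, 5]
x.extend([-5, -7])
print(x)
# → [-2, 5, 5, -5, -7]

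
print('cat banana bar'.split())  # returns ['cat', 'banana', 'bar']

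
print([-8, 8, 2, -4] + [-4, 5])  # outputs [-8, 8, 2, -4, -4, 5]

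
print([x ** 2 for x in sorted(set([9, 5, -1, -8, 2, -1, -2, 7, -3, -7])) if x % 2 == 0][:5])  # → [64, 4, 4]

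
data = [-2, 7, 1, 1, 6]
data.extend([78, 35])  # [-2, 7, 1, 1, 6, 78, 35]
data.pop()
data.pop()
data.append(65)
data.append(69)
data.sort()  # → [-2, 1, 1, 6, 7, 65, 69]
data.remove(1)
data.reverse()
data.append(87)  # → [69, 65, 7, 6, 1, -2, 87]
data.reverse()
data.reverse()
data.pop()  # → 87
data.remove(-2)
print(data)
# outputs [69, 65, 7, 6, 1]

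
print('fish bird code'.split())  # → ['fish', 'bird', 'code']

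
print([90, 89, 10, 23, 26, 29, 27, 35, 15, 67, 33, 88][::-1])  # [88, 33, 67, 15, 35, 27, 29, 26, 23, 10, 89, 90]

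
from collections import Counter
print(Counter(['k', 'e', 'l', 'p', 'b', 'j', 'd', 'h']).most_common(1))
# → [('k', 1)]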